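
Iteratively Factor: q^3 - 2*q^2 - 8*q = (q)*(q^2 - 2*q - 8) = q*(q - 4)*(q + 2)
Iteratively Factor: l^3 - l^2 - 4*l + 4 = (l - 2)*(l^2 + l - 2) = (l - 2)*(l + 2)*(l - 1)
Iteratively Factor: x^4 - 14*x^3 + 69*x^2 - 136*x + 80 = (x - 4)*(x^3 - 10*x^2 + 29*x - 20) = (x - 4)*(x - 1)*(x^2 - 9*x + 20) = (x - 4)^2*(x - 1)*(x - 5)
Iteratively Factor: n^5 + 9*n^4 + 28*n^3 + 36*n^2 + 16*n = (n + 1)*(n^4 + 8*n^3 + 20*n^2 + 16*n) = (n + 1)*(n + 2)*(n^3 + 6*n^2 + 8*n) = n*(n + 1)*(n + 2)*(n^2 + 6*n + 8) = n*(n + 1)*(n + 2)*(n + 4)*(n + 2)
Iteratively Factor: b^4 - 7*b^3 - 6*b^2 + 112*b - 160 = (b + 4)*(b^3 - 11*b^2 + 38*b - 40) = (b - 4)*(b + 4)*(b^2 - 7*b + 10) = (b - 5)*(b - 4)*(b + 4)*(b - 2)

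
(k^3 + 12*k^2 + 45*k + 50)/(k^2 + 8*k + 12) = (k^2 + 10*k + 25)/(k + 6)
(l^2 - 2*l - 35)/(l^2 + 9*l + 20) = (l - 7)/(l + 4)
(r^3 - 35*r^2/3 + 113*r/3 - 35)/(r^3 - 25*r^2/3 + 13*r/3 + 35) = (3*r - 5)/(3*r + 5)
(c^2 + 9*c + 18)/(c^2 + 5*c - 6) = (c + 3)/(c - 1)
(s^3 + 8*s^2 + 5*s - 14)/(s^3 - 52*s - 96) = (s^2 + 6*s - 7)/(s^2 - 2*s - 48)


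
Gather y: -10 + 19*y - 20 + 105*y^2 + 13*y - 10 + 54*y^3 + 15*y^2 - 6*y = 54*y^3 + 120*y^2 + 26*y - 40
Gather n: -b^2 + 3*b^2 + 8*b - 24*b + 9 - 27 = 2*b^2 - 16*b - 18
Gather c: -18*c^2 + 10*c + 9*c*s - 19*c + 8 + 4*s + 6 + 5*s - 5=-18*c^2 + c*(9*s - 9) + 9*s + 9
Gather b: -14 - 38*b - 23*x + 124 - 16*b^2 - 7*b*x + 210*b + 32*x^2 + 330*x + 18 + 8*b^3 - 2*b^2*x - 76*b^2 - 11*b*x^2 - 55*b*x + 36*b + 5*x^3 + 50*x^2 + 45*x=8*b^3 + b^2*(-2*x - 92) + b*(-11*x^2 - 62*x + 208) + 5*x^3 + 82*x^2 + 352*x + 128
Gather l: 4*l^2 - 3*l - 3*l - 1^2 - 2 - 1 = 4*l^2 - 6*l - 4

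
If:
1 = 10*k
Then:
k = 1/10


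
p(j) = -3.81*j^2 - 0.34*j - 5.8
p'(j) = -7.62*j - 0.34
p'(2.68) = -20.76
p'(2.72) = -21.07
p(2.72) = -34.91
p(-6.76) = -177.61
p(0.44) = -6.69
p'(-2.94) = 22.06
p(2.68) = -34.08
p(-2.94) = -37.73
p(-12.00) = -550.36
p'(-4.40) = 33.19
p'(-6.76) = 51.17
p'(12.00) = -91.78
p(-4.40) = -78.07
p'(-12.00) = 91.10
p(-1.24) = -11.24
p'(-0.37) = 2.48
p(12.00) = -558.52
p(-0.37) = -6.20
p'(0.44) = -3.69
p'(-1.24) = 9.11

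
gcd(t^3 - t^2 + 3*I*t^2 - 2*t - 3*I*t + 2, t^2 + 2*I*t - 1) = t + I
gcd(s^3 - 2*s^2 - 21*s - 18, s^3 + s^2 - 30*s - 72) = s^2 - 3*s - 18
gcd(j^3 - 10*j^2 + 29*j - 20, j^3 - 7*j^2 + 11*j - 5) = j^2 - 6*j + 5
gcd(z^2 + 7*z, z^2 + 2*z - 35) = z + 7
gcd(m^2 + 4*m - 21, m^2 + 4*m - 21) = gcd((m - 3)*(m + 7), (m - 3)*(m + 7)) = m^2 + 4*m - 21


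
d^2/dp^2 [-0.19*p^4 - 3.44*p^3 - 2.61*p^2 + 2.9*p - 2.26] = -2.28*p^2 - 20.64*p - 5.22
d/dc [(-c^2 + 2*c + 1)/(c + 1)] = (-c^2 - 2*c + 1)/(c^2 + 2*c + 1)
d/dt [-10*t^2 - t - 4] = -20*t - 1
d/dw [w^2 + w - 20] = 2*w + 1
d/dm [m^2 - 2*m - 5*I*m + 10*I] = 2*m - 2 - 5*I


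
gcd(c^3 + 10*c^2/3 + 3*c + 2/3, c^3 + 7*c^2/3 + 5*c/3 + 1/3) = c^2 + 4*c/3 + 1/3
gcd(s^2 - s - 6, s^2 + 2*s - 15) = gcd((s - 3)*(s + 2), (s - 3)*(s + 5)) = s - 3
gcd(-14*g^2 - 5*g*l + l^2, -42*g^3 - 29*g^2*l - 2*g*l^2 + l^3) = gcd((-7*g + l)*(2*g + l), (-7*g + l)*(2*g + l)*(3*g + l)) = 14*g^2 + 5*g*l - l^2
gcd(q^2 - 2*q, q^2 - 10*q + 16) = q - 2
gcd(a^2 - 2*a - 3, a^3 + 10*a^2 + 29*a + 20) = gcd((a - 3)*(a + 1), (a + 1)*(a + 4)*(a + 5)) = a + 1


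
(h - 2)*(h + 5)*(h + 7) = h^3 + 10*h^2 + 11*h - 70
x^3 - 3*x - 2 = (x - 2)*(x + 1)^2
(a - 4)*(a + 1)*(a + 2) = a^3 - a^2 - 10*a - 8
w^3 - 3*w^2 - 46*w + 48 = (w - 8)*(w - 1)*(w + 6)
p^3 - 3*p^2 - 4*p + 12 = (p - 3)*(p - 2)*(p + 2)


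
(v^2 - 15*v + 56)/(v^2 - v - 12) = (-v^2 + 15*v - 56)/(-v^2 + v + 12)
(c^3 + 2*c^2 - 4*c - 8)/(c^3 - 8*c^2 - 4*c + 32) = (c + 2)/(c - 8)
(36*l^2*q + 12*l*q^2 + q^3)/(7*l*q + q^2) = (36*l^2 + 12*l*q + q^2)/(7*l + q)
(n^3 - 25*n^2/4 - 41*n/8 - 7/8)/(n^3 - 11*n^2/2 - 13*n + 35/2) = (8*n^2 + 6*n + 1)/(4*(2*n^2 + 3*n - 5))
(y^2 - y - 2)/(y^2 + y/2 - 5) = 2*(y + 1)/(2*y + 5)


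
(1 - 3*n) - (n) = 1 - 4*n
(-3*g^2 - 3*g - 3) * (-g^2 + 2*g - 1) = 3*g^4 - 3*g^3 - 3*g + 3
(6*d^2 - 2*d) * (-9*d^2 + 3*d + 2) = -54*d^4 + 36*d^3 + 6*d^2 - 4*d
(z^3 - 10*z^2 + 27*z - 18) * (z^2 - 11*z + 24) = z^5 - 21*z^4 + 161*z^3 - 555*z^2 + 846*z - 432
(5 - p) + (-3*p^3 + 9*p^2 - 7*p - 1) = -3*p^3 + 9*p^2 - 8*p + 4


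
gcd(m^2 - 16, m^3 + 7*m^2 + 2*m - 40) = m + 4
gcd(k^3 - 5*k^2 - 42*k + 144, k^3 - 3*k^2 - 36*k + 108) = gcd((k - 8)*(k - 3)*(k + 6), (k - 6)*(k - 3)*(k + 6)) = k^2 + 3*k - 18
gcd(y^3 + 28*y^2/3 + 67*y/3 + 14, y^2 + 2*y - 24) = y + 6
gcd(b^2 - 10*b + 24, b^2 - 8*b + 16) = b - 4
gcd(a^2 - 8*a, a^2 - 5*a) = a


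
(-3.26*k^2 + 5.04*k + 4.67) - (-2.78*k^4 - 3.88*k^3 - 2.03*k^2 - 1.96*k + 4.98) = 2.78*k^4 + 3.88*k^3 - 1.23*k^2 + 7.0*k - 0.31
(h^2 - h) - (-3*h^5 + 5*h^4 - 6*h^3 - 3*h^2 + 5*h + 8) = 3*h^5 - 5*h^4 + 6*h^3 + 4*h^2 - 6*h - 8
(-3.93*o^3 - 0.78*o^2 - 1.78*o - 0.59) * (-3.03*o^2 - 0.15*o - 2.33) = 11.9079*o^5 + 2.9529*o^4 + 14.6673*o^3 + 3.8721*o^2 + 4.2359*o + 1.3747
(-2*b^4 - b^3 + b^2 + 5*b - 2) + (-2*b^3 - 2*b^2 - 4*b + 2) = -2*b^4 - 3*b^3 - b^2 + b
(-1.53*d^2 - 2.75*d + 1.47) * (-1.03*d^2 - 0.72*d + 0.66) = 1.5759*d^4 + 3.9341*d^3 - 0.5439*d^2 - 2.8734*d + 0.9702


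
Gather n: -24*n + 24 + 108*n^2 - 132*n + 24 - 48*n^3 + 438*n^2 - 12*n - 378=-48*n^3 + 546*n^2 - 168*n - 330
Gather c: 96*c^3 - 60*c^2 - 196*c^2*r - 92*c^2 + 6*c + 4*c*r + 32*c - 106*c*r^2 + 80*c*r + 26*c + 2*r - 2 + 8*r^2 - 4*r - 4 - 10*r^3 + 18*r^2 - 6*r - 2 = 96*c^3 + c^2*(-196*r - 152) + c*(-106*r^2 + 84*r + 64) - 10*r^3 + 26*r^2 - 8*r - 8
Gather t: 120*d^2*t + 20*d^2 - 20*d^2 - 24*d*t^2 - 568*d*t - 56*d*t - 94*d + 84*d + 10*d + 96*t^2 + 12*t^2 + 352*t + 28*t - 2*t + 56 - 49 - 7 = t^2*(108 - 24*d) + t*(120*d^2 - 624*d + 378)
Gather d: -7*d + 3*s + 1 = -7*d + 3*s + 1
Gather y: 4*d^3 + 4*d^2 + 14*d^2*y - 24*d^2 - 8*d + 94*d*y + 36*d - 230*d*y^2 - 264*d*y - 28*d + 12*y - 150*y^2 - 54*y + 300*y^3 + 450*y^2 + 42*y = 4*d^3 - 20*d^2 + 300*y^3 + y^2*(300 - 230*d) + y*(14*d^2 - 170*d)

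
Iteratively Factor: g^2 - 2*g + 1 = (g - 1)*(g - 1)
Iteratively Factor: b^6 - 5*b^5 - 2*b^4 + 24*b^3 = (b)*(b^5 - 5*b^4 - 2*b^3 + 24*b^2) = b*(b + 2)*(b^4 - 7*b^3 + 12*b^2) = b^2*(b + 2)*(b^3 - 7*b^2 + 12*b) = b^3*(b + 2)*(b^2 - 7*b + 12) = b^3*(b - 3)*(b + 2)*(b - 4)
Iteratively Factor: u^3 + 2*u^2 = (u)*(u^2 + 2*u) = u^2*(u + 2)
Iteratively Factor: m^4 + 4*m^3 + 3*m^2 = (m + 3)*(m^3 + m^2) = m*(m + 3)*(m^2 + m) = m^2*(m + 3)*(m + 1)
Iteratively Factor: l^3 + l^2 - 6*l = (l)*(l^2 + l - 6) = l*(l - 2)*(l + 3)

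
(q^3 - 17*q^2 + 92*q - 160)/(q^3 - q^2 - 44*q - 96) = (q^2 - 9*q + 20)/(q^2 + 7*q + 12)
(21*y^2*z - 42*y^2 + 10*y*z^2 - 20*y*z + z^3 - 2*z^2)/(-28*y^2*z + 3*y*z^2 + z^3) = (-3*y*z + 6*y - z^2 + 2*z)/(z*(4*y - z))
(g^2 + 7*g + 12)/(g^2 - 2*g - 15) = (g + 4)/(g - 5)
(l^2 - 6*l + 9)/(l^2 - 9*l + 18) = (l - 3)/(l - 6)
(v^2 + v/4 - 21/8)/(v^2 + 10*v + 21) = (v^2 + v/4 - 21/8)/(v^2 + 10*v + 21)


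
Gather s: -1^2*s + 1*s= 0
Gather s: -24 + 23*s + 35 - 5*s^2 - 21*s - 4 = -5*s^2 + 2*s + 7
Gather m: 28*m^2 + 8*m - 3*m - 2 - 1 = 28*m^2 + 5*m - 3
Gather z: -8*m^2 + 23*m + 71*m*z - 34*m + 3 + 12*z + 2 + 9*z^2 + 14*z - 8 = -8*m^2 - 11*m + 9*z^2 + z*(71*m + 26) - 3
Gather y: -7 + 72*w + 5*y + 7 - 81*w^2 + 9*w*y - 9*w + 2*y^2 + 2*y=-81*w^2 + 63*w + 2*y^2 + y*(9*w + 7)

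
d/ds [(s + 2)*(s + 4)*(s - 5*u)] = 3*s^2 - 10*s*u + 12*s - 30*u + 8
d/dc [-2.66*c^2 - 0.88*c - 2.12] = -5.32*c - 0.88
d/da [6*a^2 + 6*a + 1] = 12*a + 6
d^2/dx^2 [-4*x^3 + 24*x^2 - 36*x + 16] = 48 - 24*x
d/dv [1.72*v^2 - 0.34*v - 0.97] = 3.44*v - 0.34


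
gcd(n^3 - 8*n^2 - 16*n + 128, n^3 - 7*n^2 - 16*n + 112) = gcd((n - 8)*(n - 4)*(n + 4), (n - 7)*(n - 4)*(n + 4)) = n^2 - 16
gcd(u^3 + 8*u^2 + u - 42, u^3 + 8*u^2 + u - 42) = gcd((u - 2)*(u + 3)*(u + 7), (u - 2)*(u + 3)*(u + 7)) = u^3 + 8*u^2 + u - 42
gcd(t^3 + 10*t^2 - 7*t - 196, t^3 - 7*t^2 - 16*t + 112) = t - 4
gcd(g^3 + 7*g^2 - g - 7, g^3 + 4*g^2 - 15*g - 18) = g + 1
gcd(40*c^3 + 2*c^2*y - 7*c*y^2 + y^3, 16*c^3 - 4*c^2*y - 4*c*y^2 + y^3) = -8*c^2 - 2*c*y + y^2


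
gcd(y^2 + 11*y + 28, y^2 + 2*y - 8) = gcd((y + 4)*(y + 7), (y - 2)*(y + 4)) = y + 4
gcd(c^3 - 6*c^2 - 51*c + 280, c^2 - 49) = c + 7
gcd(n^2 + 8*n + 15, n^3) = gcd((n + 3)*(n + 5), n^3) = 1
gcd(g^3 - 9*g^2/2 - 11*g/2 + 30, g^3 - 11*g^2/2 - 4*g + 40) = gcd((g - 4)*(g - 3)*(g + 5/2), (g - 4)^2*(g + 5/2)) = g^2 - 3*g/2 - 10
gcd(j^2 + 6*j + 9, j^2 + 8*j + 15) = j + 3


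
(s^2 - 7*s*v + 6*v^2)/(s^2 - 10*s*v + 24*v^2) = (s - v)/(s - 4*v)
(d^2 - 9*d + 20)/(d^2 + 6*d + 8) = (d^2 - 9*d + 20)/(d^2 + 6*d + 8)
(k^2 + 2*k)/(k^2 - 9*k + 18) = k*(k + 2)/(k^2 - 9*k + 18)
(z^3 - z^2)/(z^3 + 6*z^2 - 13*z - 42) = z^2*(z - 1)/(z^3 + 6*z^2 - 13*z - 42)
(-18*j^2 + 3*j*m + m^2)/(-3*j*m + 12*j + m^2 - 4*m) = (6*j + m)/(m - 4)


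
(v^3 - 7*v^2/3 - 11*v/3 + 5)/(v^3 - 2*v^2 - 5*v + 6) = (v + 5/3)/(v + 2)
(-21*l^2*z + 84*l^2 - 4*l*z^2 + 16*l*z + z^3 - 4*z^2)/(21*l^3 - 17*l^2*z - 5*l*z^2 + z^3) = (z - 4)/(-l + z)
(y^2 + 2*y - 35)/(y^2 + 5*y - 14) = (y - 5)/(y - 2)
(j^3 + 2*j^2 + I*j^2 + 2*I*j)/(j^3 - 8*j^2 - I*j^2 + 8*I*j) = (j^2 + j*(2 + I) + 2*I)/(j^2 - j*(8 + I) + 8*I)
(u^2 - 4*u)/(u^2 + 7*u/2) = 2*(u - 4)/(2*u + 7)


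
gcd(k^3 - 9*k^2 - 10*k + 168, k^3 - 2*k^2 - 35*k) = k - 7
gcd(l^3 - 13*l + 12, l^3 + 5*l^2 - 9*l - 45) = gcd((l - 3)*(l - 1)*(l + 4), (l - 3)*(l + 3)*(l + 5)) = l - 3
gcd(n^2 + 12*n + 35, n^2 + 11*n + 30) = n + 5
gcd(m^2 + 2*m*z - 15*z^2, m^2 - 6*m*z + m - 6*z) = 1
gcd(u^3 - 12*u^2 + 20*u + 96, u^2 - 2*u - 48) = u - 8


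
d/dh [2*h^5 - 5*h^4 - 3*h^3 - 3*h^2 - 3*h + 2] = 10*h^4 - 20*h^3 - 9*h^2 - 6*h - 3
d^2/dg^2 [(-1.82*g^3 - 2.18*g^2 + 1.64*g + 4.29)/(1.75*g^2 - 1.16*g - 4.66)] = (-7.105427357601e-15*g^5 + 7.105427357601e-15*g^4 - 33.3879839999999*g^3 - 86.867802*g^2 - 209.141352*g - 30.895236)/(5.359375*g^6 - 10.6575*g^5 - 35.74935*g^4 + 55.197904*g^3 + 95.195412*g^2 - 75.570288*g - 101.194696)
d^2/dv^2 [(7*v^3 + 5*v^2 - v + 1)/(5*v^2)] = 2*(3 - v)/(5*v^4)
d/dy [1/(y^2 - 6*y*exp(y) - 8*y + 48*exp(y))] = 2*(3*y*exp(y) - y - 21*exp(y) + 4)/(y^2 - 6*y*exp(y) - 8*y + 48*exp(y))^2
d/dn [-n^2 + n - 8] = 1 - 2*n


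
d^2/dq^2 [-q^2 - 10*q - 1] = -2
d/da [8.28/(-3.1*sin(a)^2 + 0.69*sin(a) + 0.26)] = (51.336*sin(a) - 5.7132)*cos(a)/(-3.1*sin(a)^2 + 0.69*sin(a) + 0.26)^2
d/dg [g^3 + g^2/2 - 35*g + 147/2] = 3*g^2 + g - 35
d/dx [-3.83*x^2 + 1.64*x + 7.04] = 1.64 - 7.66*x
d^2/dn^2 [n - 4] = 0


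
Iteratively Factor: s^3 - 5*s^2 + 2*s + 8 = (s + 1)*(s^2 - 6*s + 8) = (s - 2)*(s + 1)*(s - 4)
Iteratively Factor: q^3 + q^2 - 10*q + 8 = (q - 2)*(q^2 + 3*q - 4) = (q - 2)*(q - 1)*(q + 4)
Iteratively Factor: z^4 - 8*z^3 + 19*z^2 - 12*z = (z - 3)*(z^3 - 5*z^2 + 4*z) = (z - 3)*(z - 1)*(z^2 - 4*z) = (z - 4)*(z - 3)*(z - 1)*(z)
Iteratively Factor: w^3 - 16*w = (w)*(w^2 - 16) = w*(w - 4)*(w + 4)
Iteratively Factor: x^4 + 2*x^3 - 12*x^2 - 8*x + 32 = (x + 2)*(x^3 - 12*x + 16) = (x + 2)*(x + 4)*(x^2 - 4*x + 4) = (x - 2)*(x + 2)*(x + 4)*(x - 2)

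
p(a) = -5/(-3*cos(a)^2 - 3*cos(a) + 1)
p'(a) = -5*(-6*sin(a)*cos(a) - 3*sin(a))/(-3*cos(a)^2 - 3*cos(a) + 1)^2 = 15*(2*cos(a) + 1)*sin(a)/(3*cos(a)^2 + 3*cos(a) - 1)^2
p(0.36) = 1.13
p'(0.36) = 0.77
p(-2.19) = -2.89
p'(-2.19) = 0.66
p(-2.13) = -2.86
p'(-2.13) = 0.25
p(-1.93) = -2.97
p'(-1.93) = -1.47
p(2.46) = -3.29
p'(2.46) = -2.26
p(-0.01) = 1.00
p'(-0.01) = -0.02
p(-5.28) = 3.38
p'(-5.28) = 11.98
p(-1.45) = -8.40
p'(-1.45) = -52.21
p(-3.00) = -4.86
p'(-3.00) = 1.96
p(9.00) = -4.02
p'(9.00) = -3.29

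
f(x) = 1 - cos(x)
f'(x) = sin(x)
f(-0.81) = 0.31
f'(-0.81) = -0.72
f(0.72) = 0.25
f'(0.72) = 0.66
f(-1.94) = 1.36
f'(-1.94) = -0.93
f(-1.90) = 1.32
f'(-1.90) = -0.95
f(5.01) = 0.71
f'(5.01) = -0.96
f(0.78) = 0.29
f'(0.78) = 0.70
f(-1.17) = 0.61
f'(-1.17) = -0.92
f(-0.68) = 0.22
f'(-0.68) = -0.63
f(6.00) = 0.04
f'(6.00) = -0.28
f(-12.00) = 0.16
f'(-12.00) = 0.54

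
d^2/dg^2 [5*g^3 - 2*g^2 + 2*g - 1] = 30*g - 4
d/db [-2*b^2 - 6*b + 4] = -4*b - 6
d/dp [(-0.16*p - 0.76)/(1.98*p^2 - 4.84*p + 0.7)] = (0.3168*p^2 + 3.0096*p - 3.7904)/(3.9204*p^4 - 19.1664*p^3 + 26.1976*p^2 - 6.776*p + 0.49)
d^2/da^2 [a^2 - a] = 2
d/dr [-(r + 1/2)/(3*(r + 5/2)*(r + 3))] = (4*r^2 + 4*r - 19)/(3*(4*r^4 + 44*r^3 + 181*r^2 + 330*r + 225))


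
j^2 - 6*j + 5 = (j - 5)*(j - 1)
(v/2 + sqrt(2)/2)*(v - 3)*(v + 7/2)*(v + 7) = v^4/2 + sqrt(2)*v^3/2 + 15*v^3/4 - 7*v^2/2 + 15*sqrt(2)*v^2/4 - 147*v/4 - 7*sqrt(2)*v/2 - 147*sqrt(2)/4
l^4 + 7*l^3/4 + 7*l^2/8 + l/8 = l*(l + 1/4)*(l + 1/2)*(l + 1)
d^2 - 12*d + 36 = (d - 6)^2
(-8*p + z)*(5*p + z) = -40*p^2 - 3*p*z + z^2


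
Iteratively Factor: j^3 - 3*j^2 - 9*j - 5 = (j - 5)*(j^2 + 2*j + 1) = (j - 5)*(j + 1)*(j + 1)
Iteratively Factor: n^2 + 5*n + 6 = (n + 2)*(n + 3)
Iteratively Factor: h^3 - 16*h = (h - 4)*(h^2 + 4*h) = (h - 4)*(h + 4)*(h)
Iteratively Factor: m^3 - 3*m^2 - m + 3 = (m - 1)*(m^2 - 2*m - 3) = (m - 1)*(m + 1)*(m - 3)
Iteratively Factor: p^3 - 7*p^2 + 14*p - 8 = (p - 2)*(p^2 - 5*p + 4) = (p - 4)*(p - 2)*(p - 1)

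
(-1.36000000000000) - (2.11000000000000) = -3.47000000000000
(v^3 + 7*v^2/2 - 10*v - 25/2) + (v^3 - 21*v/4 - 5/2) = 2*v^3 + 7*v^2/2 - 61*v/4 - 15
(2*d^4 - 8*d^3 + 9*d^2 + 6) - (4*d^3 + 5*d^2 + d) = 2*d^4 - 12*d^3 + 4*d^2 - d + 6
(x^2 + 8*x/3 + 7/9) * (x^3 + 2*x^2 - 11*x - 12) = x^5 + 14*x^4/3 - 44*x^3/9 - 358*x^2/9 - 365*x/9 - 28/3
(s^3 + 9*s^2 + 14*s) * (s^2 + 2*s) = s^5 + 11*s^4 + 32*s^3 + 28*s^2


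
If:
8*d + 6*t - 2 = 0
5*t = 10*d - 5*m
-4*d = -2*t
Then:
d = 1/10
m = 0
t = 1/5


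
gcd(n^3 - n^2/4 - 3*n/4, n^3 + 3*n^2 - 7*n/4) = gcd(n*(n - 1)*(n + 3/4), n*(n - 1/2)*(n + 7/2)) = n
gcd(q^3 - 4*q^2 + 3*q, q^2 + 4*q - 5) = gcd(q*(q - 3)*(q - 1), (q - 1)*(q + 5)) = q - 1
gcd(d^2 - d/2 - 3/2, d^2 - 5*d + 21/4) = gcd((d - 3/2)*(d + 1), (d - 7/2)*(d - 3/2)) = d - 3/2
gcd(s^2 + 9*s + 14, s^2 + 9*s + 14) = s^2 + 9*s + 14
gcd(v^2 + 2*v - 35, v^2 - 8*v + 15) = v - 5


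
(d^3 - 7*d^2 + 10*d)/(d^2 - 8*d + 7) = d*(d^2 - 7*d + 10)/(d^2 - 8*d + 7)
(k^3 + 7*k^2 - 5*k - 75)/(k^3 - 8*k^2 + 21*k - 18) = (k^2 + 10*k + 25)/(k^2 - 5*k + 6)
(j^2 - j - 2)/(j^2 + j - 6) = (j + 1)/(j + 3)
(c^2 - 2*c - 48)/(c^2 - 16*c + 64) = (c + 6)/(c - 8)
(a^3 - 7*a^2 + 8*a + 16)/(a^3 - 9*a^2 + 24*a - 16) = (a + 1)/(a - 1)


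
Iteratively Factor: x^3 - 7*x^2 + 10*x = (x - 2)*(x^2 - 5*x) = x*(x - 2)*(x - 5)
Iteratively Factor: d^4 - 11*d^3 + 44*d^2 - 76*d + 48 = (d - 2)*(d^3 - 9*d^2 + 26*d - 24) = (d - 3)*(d - 2)*(d^2 - 6*d + 8) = (d - 4)*(d - 3)*(d - 2)*(d - 2)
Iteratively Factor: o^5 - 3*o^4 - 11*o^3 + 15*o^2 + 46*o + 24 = (o - 4)*(o^4 + o^3 - 7*o^2 - 13*o - 6) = (o - 4)*(o - 3)*(o^3 + 4*o^2 + 5*o + 2) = (o - 4)*(o - 3)*(o + 2)*(o^2 + 2*o + 1) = (o - 4)*(o - 3)*(o + 1)*(o + 2)*(o + 1)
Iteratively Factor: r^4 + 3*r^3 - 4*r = (r - 1)*(r^3 + 4*r^2 + 4*r) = r*(r - 1)*(r^2 + 4*r + 4) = r*(r - 1)*(r + 2)*(r + 2)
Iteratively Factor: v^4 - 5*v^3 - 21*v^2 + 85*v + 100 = (v + 4)*(v^3 - 9*v^2 + 15*v + 25) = (v - 5)*(v + 4)*(v^2 - 4*v - 5) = (v - 5)^2*(v + 4)*(v + 1)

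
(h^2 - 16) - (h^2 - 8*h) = 8*h - 16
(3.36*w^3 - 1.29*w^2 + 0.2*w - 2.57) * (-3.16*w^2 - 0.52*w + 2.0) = -10.6176*w^5 + 2.3292*w^4 + 6.7588*w^3 + 5.4372*w^2 + 1.7364*w - 5.14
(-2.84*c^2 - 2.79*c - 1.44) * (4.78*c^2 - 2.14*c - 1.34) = -13.5752*c^4 - 7.2586*c^3 + 2.893*c^2 + 6.8202*c + 1.9296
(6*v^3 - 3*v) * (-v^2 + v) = -6*v^5 + 6*v^4 + 3*v^3 - 3*v^2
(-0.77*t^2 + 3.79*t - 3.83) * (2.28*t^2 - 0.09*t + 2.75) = -1.7556*t^4 + 8.7105*t^3 - 11.191*t^2 + 10.7672*t - 10.5325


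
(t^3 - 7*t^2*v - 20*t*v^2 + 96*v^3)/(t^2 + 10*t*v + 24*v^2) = (t^2 - 11*t*v + 24*v^2)/(t + 6*v)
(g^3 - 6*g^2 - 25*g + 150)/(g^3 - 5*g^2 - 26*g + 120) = (g - 5)/(g - 4)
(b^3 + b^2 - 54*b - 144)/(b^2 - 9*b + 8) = (b^2 + 9*b + 18)/(b - 1)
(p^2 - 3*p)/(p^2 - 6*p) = (p - 3)/(p - 6)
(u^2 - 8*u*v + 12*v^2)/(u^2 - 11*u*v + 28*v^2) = (u^2 - 8*u*v + 12*v^2)/(u^2 - 11*u*v + 28*v^2)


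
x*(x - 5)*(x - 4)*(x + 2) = x^4 - 7*x^3 + 2*x^2 + 40*x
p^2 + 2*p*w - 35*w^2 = (p - 5*w)*(p + 7*w)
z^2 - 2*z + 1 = (z - 1)^2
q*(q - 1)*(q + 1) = q^3 - q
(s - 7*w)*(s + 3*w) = s^2 - 4*s*w - 21*w^2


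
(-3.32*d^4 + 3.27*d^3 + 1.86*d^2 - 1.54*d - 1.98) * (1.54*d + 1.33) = -5.1128*d^5 + 0.6202*d^4 + 7.2135*d^3 + 0.1022*d^2 - 5.0974*d - 2.6334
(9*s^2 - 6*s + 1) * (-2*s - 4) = -18*s^3 - 24*s^2 + 22*s - 4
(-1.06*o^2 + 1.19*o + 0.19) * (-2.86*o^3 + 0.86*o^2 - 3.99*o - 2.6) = 3.0316*o^5 - 4.315*o^4 + 4.7094*o^3 - 1.8287*o^2 - 3.8521*o - 0.494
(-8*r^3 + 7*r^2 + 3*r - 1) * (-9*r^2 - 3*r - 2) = 72*r^5 - 39*r^4 - 32*r^3 - 14*r^2 - 3*r + 2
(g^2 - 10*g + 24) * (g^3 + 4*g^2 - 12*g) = g^5 - 6*g^4 - 28*g^3 + 216*g^2 - 288*g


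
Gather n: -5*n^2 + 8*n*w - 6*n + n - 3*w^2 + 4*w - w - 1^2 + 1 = -5*n^2 + n*(8*w - 5) - 3*w^2 + 3*w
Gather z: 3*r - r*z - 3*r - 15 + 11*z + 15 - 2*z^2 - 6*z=-2*z^2 + z*(5 - r)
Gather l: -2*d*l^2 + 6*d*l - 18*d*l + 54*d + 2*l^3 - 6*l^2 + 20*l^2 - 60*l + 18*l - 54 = 54*d + 2*l^3 + l^2*(14 - 2*d) + l*(-12*d - 42) - 54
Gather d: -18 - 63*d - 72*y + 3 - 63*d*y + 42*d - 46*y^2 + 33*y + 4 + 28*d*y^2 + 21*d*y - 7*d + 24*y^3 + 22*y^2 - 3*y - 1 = d*(28*y^2 - 42*y - 28) + 24*y^3 - 24*y^2 - 42*y - 12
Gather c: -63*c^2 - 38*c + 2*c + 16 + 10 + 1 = -63*c^2 - 36*c + 27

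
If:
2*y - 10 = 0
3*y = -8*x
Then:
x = -15/8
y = 5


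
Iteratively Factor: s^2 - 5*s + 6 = (s - 2)*(s - 3)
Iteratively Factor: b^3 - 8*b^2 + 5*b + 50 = (b - 5)*(b^2 - 3*b - 10) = (b - 5)*(b + 2)*(b - 5)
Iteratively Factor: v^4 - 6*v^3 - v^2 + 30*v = (v)*(v^3 - 6*v^2 - v + 30) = v*(v + 2)*(v^2 - 8*v + 15) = v*(v - 5)*(v + 2)*(v - 3)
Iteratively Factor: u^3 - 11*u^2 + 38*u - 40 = (u - 5)*(u^2 - 6*u + 8) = (u - 5)*(u - 2)*(u - 4)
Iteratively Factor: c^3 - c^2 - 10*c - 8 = (c + 2)*(c^2 - 3*c - 4) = (c + 1)*(c + 2)*(c - 4)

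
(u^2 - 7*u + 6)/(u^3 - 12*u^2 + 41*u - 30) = 1/(u - 5)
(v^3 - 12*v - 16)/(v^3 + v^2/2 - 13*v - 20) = 2*(v + 2)/(2*v + 5)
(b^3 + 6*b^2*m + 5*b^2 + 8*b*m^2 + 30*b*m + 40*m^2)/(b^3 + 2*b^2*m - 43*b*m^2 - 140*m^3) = (b^2 + 2*b*m + 5*b + 10*m)/(b^2 - 2*b*m - 35*m^2)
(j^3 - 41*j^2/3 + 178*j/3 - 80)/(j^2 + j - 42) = (3*j^2 - 23*j + 40)/(3*(j + 7))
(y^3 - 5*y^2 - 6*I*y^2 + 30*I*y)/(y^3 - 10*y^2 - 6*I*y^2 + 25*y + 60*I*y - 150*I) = y/(y - 5)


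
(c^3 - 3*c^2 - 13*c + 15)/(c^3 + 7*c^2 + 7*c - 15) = (c - 5)/(c + 5)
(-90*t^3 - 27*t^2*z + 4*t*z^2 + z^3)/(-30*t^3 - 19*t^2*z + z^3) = (6*t + z)/(2*t + z)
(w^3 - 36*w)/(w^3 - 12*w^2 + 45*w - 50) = w*(w^2 - 36)/(w^3 - 12*w^2 + 45*w - 50)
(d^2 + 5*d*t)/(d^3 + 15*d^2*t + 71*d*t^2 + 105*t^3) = d/(d^2 + 10*d*t + 21*t^2)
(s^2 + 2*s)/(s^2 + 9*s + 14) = s/(s + 7)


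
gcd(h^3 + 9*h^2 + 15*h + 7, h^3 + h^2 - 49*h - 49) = h^2 + 8*h + 7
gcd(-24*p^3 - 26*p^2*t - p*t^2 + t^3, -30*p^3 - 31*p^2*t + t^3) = 6*p^2 + 5*p*t - t^2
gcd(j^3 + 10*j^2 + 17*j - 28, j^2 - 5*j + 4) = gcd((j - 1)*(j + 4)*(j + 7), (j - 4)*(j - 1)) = j - 1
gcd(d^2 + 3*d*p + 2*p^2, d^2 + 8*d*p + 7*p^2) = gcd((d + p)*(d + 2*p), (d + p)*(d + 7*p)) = d + p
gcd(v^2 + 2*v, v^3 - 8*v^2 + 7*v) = v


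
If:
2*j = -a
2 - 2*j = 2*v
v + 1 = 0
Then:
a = -4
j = 2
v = -1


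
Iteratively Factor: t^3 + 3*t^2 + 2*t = (t + 1)*(t^2 + 2*t) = (t + 1)*(t + 2)*(t)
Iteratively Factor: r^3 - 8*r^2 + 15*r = (r)*(r^2 - 8*r + 15) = r*(r - 5)*(r - 3)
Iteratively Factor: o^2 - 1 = (o - 1)*(o + 1)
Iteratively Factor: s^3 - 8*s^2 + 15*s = (s - 3)*(s^2 - 5*s) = s*(s - 3)*(s - 5)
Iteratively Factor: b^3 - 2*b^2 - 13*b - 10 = (b - 5)*(b^2 + 3*b + 2) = (b - 5)*(b + 1)*(b + 2)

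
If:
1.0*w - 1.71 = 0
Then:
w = 1.71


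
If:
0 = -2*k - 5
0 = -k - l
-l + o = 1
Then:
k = -5/2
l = 5/2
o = 7/2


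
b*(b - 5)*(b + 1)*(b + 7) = b^4 + 3*b^3 - 33*b^2 - 35*b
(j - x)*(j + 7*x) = j^2 + 6*j*x - 7*x^2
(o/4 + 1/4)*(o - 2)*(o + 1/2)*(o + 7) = o^4/4 + 13*o^3/8 - 3*o^2/2 - 37*o/8 - 7/4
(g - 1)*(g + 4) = g^2 + 3*g - 4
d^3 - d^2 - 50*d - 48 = (d - 8)*(d + 1)*(d + 6)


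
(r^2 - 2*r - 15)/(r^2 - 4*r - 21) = (r - 5)/(r - 7)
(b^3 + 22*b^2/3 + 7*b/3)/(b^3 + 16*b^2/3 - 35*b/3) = (3*b + 1)/(3*b - 5)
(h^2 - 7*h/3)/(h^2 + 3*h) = (h - 7/3)/(h + 3)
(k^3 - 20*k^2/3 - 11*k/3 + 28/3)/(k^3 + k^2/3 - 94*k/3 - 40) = (k^2 - 8*k + 7)/(k^2 - k - 30)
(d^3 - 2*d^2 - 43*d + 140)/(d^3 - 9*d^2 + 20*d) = (d + 7)/d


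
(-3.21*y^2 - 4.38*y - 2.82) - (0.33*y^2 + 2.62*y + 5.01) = -3.54*y^2 - 7.0*y - 7.83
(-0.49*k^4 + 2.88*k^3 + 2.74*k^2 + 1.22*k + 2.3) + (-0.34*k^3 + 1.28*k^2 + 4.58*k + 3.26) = -0.49*k^4 + 2.54*k^3 + 4.02*k^2 + 5.8*k + 5.56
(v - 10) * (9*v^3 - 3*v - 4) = 9*v^4 - 90*v^3 - 3*v^2 + 26*v + 40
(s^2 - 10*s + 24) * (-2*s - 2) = -2*s^3 + 18*s^2 - 28*s - 48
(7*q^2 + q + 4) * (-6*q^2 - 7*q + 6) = -42*q^4 - 55*q^3 + 11*q^2 - 22*q + 24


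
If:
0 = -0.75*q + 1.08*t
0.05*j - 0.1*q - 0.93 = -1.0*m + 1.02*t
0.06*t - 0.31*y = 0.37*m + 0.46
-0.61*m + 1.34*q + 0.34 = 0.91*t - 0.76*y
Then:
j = 19.5608867700762 - 10.9057454528375*y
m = -1.0617169428038*y - 1.43670373284173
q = -1.98804645209774*y - 1.71792914763454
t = -1.38058781395677*y - 1.19300635252398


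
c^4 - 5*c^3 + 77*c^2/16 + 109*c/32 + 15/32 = (c - 3)*(c - 5/2)*(c + 1/4)^2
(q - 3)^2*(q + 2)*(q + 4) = q^4 - 19*q^2 + 6*q + 72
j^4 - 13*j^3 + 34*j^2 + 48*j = j*(j - 8)*(j - 6)*(j + 1)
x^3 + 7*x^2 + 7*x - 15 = (x - 1)*(x + 3)*(x + 5)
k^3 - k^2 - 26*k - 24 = (k - 6)*(k + 1)*(k + 4)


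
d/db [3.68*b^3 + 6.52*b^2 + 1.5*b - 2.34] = 11.04*b^2 + 13.04*b + 1.5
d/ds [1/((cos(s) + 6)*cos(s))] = 2*(cos(s) + 3)*sin(s)/((cos(s) + 6)^2*cos(s)^2)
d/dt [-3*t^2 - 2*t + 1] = -6*t - 2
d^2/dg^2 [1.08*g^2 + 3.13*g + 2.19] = 2.16000000000000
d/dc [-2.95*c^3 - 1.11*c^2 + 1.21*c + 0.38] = -8.85*c^2 - 2.22*c + 1.21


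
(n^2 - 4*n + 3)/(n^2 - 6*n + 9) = (n - 1)/(n - 3)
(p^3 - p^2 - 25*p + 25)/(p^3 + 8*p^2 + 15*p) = (p^2 - 6*p + 5)/(p*(p + 3))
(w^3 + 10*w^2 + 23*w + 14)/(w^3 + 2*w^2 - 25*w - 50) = (w^2 + 8*w + 7)/(w^2 - 25)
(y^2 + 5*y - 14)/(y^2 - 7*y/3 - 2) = 3*(-y^2 - 5*y + 14)/(-3*y^2 + 7*y + 6)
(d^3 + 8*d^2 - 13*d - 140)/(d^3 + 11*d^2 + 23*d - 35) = (d - 4)/(d - 1)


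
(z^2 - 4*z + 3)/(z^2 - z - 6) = (z - 1)/(z + 2)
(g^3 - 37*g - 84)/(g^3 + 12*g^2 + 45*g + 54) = (g^2 - 3*g - 28)/(g^2 + 9*g + 18)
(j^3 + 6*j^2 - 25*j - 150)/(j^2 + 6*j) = j - 25/j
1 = 1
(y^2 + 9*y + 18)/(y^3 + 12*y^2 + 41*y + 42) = (y + 6)/(y^2 + 9*y + 14)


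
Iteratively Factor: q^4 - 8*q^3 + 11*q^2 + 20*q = (q + 1)*(q^3 - 9*q^2 + 20*q) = (q - 5)*(q + 1)*(q^2 - 4*q) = q*(q - 5)*(q + 1)*(q - 4)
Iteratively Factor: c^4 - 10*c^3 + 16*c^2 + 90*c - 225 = (c - 5)*(c^3 - 5*c^2 - 9*c + 45) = (c - 5)*(c + 3)*(c^2 - 8*c + 15) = (c - 5)^2*(c + 3)*(c - 3)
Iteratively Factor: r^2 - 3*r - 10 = (r - 5)*(r + 2)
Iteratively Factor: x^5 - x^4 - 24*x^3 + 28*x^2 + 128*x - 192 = (x - 4)*(x^4 + 3*x^3 - 12*x^2 - 20*x + 48) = (x - 4)*(x - 2)*(x^3 + 5*x^2 - 2*x - 24) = (x - 4)*(x - 2)*(x + 4)*(x^2 + x - 6) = (x - 4)*(x - 2)^2*(x + 4)*(x + 3)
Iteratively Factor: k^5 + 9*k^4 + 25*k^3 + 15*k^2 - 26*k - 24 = (k - 1)*(k^4 + 10*k^3 + 35*k^2 + 50*k + 24) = (k - 1)*(k + 2)*(k^3 + 8*k^2 + 19*k + 12) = (k - 1)*(k + 1)*(k + 2)*(k^2 + 7*k + 12) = (k - 1)*(k + 1)*(k + 2)*(k + 3)*(k + 4)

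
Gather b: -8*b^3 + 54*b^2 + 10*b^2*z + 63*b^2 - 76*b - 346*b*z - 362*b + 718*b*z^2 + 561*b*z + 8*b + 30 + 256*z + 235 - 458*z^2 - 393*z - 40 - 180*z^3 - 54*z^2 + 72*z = -8*b^3 + b^2*(10*z + 117) + b*(718*z^2 + 215*z - 430) - 180*z^3 - 512*z^2 - 65*z + 225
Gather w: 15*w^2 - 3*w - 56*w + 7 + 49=15*w^2 - 59*w + 56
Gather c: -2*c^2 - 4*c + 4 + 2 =-2*c^2 - 4*c + 6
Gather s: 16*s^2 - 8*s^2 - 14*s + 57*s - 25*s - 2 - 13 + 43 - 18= 8*s^2 + 18*s + 10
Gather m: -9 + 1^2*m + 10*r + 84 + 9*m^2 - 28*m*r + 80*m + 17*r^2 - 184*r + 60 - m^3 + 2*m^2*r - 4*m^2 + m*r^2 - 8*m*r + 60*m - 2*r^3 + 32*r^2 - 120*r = -m^3 + m^2*(2*r + 5) + m*(r^2 - 36*r + 141) - 2*r^3 + 49*r^2 - 294*r + 135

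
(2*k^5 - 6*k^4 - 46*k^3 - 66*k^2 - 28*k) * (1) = 2*k^5 - 6*k^4 - 46*k^3 - 66*k^2 - 28*k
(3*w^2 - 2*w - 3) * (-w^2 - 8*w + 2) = -3*w^4 - 22*w^3 + 25*w^2 + 20*w - 6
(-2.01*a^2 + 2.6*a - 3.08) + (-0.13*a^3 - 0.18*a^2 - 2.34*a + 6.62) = -0.13*a^3 - 2.19*a^2 + 0.26*a + 3.54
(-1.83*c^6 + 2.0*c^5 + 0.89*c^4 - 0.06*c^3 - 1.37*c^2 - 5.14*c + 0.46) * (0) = 0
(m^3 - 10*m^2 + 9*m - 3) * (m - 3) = m^4 - 13*m^3 + 39*m^2 - 30*m + 9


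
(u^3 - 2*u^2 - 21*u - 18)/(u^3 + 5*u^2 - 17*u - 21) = (u^2 - 3*u - 18)/(u^2 + 4*u - 21)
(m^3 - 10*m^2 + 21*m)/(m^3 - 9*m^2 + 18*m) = (m - 7)/(m - 6)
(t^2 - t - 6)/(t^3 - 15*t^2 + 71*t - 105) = (t + 2)/(t^2 - 12*t + 35)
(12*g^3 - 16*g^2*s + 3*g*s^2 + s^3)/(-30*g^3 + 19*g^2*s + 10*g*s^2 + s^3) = (-2*g + s)/(5*g + s)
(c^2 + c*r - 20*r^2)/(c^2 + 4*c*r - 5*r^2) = (-c + 4*r)/(-c + r)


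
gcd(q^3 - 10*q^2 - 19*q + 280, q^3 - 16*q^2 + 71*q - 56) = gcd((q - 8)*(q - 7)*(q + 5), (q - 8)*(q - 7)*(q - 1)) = q^2 - 15*q + 56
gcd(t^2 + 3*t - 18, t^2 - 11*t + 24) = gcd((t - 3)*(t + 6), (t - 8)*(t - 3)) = t - 3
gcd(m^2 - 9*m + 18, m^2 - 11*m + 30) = m - 6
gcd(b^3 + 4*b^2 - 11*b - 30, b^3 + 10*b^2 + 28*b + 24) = b + 2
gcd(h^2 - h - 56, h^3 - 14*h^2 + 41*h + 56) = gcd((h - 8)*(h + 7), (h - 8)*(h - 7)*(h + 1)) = h - 8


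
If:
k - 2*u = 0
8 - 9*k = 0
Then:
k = 8/9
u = 4/9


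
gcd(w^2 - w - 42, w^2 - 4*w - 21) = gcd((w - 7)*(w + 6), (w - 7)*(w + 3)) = w - 7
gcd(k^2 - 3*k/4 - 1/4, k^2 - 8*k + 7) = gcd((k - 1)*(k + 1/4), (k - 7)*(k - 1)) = k - 1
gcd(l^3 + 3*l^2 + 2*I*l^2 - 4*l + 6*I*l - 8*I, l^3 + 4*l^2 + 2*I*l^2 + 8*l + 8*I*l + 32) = l + 4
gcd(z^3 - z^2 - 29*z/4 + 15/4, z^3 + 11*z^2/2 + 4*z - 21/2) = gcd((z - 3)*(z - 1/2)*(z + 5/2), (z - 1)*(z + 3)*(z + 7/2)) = 1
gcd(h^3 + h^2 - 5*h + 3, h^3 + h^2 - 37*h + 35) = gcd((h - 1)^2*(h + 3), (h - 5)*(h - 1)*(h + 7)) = h - 1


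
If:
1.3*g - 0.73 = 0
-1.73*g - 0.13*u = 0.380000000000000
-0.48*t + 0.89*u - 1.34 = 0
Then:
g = 0.56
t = -22.07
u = -10.40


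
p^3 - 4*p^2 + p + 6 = (p - 3)*(p - 2)*(p + 1)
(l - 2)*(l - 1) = l^2 - 3*l + 2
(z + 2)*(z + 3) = z^2 + 5*z + 6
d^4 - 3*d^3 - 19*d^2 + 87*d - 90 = (d - 3)^2*(d - 2)*(d + 5)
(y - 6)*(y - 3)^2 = y^3 - 12*y^2 + 45*y - 54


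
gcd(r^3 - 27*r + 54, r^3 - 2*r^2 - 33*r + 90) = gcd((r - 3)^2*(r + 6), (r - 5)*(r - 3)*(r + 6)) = r^2 + 3*r - 18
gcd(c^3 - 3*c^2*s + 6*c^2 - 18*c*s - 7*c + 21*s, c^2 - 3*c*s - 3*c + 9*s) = -c + 3*s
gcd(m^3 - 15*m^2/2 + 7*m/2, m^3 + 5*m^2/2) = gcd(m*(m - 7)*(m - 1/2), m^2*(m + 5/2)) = m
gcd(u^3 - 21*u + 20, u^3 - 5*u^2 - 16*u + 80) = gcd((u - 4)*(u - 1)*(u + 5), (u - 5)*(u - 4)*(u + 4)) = u - 4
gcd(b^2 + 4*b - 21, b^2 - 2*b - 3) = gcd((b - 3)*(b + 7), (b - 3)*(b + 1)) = b - 3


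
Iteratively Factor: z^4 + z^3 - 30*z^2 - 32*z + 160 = (z - 2)*(z^3 + 3*z^2 - 24*z - 80) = (z - 5)*(z - 2)*(z^2 + 8*z + 16) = (z - 5)*(z - 2)*(z + 4)*(z + 4)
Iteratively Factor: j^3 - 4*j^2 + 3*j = (j - 3)*(j^2 - j) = j*(j - 3)*(j - 1)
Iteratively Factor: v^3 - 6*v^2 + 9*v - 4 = (v - 1)*(v^2 - 5*v + 4) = (v - 4)*(v - 1)*(v - 1)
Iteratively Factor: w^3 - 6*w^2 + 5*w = (w - 1)*(w^2 - 5*w) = w*(w - 1)*(w - 5)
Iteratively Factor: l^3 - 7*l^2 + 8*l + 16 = (l - 4)*(l^2 - 3*l - 4) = (l - 4)^2*(l + 1)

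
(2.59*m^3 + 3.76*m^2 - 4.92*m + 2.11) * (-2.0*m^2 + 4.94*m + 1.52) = -5.18*m^5 + 5.2746*m^4 + 32.3512*m^3 - 22.8096*m^2 + 2.945*m + 3.2072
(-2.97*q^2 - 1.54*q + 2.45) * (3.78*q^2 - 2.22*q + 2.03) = -11.2266*q^4 + 0.772200000000001*q^3 + 6.6507*q^2 - 8.5652*q + 4.9735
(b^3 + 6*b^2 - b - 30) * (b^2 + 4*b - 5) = b^5 + 10*b^4 + 18*b^3 - 64*b^2 - 115*b + 150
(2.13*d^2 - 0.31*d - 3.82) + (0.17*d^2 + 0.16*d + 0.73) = 2.3*d^2 - 0.15*d - 3.09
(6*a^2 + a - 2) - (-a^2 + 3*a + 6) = 7*a^2 - 2*a - 8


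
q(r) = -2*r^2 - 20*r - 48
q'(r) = -4*r - 20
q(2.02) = -96.56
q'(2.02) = -28.08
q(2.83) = -120.62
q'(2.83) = -31.32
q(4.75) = -188.12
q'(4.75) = -39.00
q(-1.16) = -27.49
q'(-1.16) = -15.36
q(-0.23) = -43.51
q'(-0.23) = -19.08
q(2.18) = -101.10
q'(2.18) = -28.72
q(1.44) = -80.95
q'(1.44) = -25.76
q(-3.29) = -3.85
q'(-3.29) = -6.84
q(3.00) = -126.00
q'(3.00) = -32.00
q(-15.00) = -198.00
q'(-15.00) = 40.00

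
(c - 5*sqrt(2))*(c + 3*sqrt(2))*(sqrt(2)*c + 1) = sqrt(2)*c^3 - 3*c^2 - 32*sqrt(2)*c - 30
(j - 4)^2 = j^2 - 8*j + 16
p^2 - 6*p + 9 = (p - 3)^2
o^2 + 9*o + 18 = (o + 3)*(o + 6)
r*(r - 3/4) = r^2 - 3*r/4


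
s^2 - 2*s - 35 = (s - 7)*(s + 5)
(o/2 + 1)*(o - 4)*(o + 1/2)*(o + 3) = o^4/2 + 3*o^3/4 - 27*o^2/4 - 31*o/2 - 6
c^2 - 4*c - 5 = (c - 5)*(c + 1)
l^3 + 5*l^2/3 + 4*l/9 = l*(l + 1/3)*(l + 4/3)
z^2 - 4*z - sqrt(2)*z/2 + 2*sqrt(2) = (z - 4)*(z - sqrt(2)/2)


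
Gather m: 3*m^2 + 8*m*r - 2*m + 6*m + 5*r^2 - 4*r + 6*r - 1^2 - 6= 3*m^2 + m*(8*r + 4) + 5*r^2 + 2*r - 7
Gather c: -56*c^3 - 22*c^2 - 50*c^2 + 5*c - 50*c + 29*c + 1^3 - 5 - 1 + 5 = -56*c^3 - 72*c^2 - 16*c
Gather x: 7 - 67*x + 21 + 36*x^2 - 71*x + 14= 36*x^2 - 138*x + 42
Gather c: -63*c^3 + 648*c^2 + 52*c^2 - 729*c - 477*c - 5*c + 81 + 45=-63*c^3 + 700*c^2 - 1211*c + 126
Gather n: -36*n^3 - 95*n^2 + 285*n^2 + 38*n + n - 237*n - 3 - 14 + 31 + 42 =-36*n^3 + 190*n^2 - 198*n + 56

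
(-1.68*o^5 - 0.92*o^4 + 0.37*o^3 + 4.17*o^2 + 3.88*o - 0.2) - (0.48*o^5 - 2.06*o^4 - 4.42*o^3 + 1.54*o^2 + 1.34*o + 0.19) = -2.16*o^5 + 1.14*o^4 + 4.79*o^3 + 2.63*o^2 + 2.54*o - 0.39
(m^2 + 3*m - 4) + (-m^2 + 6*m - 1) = 9*m - 5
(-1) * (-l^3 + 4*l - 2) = l^3 - 4*l + 2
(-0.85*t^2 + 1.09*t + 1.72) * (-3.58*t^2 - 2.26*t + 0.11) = 3.043*t^4 - 1.9812*t^3 - 8.7145*t^2 - 3.7673*t + 0.1892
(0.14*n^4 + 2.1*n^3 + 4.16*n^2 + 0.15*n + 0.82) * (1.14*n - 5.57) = 0.1596*n^5 + 1.6142*n^4 - 6.9546*n^3 - 23.0002*n^2 + 0.0992999999999998*n - 4.5674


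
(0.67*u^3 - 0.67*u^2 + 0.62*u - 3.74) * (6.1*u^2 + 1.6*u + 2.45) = 4.087*u^5 - 3.015*u^4 + 4.3515*u^3 - 23.4635*u^2 - 4.465*u - 9.163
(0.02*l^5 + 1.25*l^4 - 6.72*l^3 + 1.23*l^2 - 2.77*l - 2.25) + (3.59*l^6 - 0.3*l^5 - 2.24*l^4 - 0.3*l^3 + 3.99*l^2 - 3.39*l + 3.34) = 3.59*l^6 - 0.28*l^5 - 0.99*l^4 - 7.02*l^3 + 5.22*l^2 - 6.16*l + 1.09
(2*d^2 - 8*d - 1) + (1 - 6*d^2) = -4*d^2 - 8*d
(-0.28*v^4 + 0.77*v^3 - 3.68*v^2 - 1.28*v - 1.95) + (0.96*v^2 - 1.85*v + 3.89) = -0.28*v^4 + 0.77*v^3 - 2.72*v^2 - 3.13*v + 1.94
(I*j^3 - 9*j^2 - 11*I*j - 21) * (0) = 0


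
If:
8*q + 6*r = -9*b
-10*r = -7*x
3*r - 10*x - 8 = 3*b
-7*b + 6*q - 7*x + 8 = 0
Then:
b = 5776/3127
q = -3684/3127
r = -3752/3127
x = -5360/3127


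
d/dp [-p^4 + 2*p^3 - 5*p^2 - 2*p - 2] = -4*p^3 + 6*p^2 - 10*p - 2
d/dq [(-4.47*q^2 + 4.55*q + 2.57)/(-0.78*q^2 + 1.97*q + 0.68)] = (-5.2569*q^2 - 2.07*q - 1.9689)/(0.6084*q^4 - 3.0732*q^3 + 2.8201*q^2 + 2.6792*q + 0.4624)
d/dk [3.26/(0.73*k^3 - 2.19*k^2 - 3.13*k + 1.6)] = (-7.1394*k^2 + 14.2788*k + 10.2038)/(0.73*k^3 - 2.19*k^2 - 3.13*k + 1.6)^2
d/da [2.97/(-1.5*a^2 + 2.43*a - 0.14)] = (8.91*a - 7.2171)/(1.5*a^2 - 2.43*a + 0.14)^2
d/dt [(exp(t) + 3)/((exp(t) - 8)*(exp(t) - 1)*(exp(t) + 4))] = 2*(-exp(3*t) - 2*exp(2*t) + 15*exp(t) + 58)*exp(t)/(exp(6*t) - 10*exp(5*t) - 31*exp(4*t) + 344*exp(3*t) + 464*exp(2*t) - 1792*exp(t) + 1024)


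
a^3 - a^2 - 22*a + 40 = (a - 4)*(a - 2)*(a + 5)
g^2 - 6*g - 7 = (g - 7)*(g + 1)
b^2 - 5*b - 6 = (b - 6)*(b + 1)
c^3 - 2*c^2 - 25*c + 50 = (c - 5)*(c - 2)*(c + 5)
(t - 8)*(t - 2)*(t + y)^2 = t^4 + 2*t^3*y - 10*t^3 + t^2*y^2 - 20*t^2*y + 16*t^2 - 10*t*y^2 + 32*t*y + 16*y^2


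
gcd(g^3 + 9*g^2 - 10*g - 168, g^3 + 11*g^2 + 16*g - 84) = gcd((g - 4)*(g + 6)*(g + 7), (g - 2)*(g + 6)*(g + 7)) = g^2 + 13*g + 42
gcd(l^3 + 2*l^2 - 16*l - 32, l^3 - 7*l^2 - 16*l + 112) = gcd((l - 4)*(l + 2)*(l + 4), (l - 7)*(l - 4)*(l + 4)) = l^2 - 16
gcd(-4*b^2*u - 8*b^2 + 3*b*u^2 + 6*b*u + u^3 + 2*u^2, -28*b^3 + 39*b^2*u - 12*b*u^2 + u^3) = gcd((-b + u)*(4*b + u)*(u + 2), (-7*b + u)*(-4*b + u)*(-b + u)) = -b + u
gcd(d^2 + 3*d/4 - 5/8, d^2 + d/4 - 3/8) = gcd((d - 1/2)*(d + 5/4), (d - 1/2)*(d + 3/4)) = d - 1/2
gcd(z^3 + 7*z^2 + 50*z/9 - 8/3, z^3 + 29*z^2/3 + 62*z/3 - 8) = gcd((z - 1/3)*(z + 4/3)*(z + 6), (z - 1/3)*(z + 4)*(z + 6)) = z^2 + 17*z/3 - 2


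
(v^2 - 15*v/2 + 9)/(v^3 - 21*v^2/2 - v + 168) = (2*v - 3)/(2*v^2 - 9*v - 56)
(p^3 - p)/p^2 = p - 1/p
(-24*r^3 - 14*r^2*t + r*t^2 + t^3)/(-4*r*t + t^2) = 6*r^2/t + 5*r + t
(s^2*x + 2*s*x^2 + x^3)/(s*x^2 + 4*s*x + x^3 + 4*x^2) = (s + x)/(x + 4)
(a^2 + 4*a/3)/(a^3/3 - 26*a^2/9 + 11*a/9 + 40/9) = 3*a*(3*a + 4)/(3*a^3 - 26*a^2 + 11*a + 40)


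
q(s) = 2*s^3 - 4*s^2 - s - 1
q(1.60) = -4.65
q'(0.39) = -3.21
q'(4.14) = 68.72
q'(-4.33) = 146.13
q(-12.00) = -4021.00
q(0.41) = -1.94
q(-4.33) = -234.03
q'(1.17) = -2.15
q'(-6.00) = 263.00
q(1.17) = -4.44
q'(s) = 6*s^2 - 8*s - 1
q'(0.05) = -1.38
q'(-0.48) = 4.22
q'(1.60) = 1.56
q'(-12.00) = 959.00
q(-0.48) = -1.66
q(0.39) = -1.88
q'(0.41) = -3.27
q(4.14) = 68.22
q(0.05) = -1.06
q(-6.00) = -571.00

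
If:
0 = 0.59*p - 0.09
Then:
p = 0.15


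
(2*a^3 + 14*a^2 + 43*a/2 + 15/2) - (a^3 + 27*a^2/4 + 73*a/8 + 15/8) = a^3 + 29*a^2/4 + 99*a/8 + 45/8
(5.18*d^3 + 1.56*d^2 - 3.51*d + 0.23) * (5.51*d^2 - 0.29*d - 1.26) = 28.5418*d^5 + 7.0934*d^4 - 26.3193*d^3 + 0.3196*d^2 + 4.3559*d - 0.2898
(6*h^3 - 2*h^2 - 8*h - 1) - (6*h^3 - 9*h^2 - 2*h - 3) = 7*h^2 - 6*h + 2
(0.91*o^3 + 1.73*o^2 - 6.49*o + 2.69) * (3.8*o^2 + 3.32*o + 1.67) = 3.458*o^5 + 9.5952*o^4 - 17.3987*o^3 - 8.4357*o^2 - 1.9075*o + 4.4923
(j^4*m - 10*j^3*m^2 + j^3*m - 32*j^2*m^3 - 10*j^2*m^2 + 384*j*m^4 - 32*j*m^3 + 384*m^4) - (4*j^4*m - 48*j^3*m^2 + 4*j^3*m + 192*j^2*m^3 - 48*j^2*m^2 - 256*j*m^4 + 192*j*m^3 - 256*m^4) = -3*j^4*m + 38*j^3*m^2 - 3*j^3*m - 224*j^2*m^3 + 38*j^2*m^2 + 640*j*m^4 - 224*j*m^3 + 640*m^4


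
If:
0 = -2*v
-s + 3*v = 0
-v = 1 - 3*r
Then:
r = 1/3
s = 0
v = 0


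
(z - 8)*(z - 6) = z^2 - 14*z + 48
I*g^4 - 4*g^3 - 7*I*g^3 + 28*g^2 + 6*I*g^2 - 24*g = g*(g - 6)*(g + 4*I)*(I*g - I)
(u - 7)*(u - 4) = u^2 - 11*u + 28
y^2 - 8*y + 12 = (y - 6)*(y - 2)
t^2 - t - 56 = (t - 8)*(t + 7)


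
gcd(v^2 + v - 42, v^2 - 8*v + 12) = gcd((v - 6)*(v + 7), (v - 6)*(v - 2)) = v - 6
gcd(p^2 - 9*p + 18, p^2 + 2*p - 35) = 1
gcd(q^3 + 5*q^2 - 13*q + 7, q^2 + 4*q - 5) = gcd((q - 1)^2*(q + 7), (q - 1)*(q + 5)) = q - 1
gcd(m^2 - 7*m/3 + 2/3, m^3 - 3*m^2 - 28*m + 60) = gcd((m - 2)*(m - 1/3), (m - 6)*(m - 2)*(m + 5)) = m - 2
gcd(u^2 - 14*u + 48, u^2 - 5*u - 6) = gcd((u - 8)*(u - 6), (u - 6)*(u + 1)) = u - 6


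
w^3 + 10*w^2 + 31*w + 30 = (w + 2)*(w + 3)*(w + 5)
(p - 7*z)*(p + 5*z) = p^2 - 2*p*z - 35*z^2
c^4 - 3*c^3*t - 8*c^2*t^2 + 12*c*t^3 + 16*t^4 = (c - 4*t)*(c - 2*t)*(c + t)*(c + 2*t)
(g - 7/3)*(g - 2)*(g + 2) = g^3 - 7*g^2/3 - 4*g + 28/3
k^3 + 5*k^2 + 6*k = k*(k + 2)*(k + 3)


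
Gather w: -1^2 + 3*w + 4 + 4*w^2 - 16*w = 4*w^2 - 13*w + 3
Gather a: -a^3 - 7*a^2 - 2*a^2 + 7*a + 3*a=-a^3 - 9*a^2 + 10*a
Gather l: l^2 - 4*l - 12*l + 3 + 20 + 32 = l^2 - 16*l + 55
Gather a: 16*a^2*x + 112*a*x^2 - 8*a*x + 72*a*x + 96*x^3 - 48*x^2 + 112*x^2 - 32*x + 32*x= 16*a^2*x + a*(112*x^2 + 64*x) + 96*x^3 + 64*x^2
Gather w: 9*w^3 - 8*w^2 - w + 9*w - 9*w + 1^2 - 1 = 9*w^3 - 8*w^2 - w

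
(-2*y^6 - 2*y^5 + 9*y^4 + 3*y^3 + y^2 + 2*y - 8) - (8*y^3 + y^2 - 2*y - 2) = -2*y^6 - 2*y^5 + 9*y^4 - 5*y^3 + 4*y - 6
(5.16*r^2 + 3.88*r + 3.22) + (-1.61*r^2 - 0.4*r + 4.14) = 3.55*r^2 + 3.48*r + 7.36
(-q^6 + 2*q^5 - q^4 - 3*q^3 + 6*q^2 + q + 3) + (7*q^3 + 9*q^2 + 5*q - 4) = -q^6 + 2*q^5 - q^4 + 4*q^3 + 15*q^2 + 6*q - 1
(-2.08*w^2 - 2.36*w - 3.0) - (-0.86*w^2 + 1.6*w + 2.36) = -1.22*w^2 - 3.96*w - 5.36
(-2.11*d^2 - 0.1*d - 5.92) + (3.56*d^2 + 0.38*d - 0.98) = 1.45*d^2 + 0.28*d - 6.9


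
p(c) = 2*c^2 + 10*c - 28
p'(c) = 4*c + 10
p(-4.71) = -30.73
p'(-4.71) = -8.84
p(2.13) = 2.37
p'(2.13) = 18.52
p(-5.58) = -21.53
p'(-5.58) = -12.32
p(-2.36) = -40.46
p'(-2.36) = 0.56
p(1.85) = -2.66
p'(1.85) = 17.40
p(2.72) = 14.00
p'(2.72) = 20.88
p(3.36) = 28.18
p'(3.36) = 23.44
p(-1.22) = -37.22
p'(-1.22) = 5.12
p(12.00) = 380.00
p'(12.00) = 58.00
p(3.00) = 20.00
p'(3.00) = 22.00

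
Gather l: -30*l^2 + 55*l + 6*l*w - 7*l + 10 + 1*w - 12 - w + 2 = -30*l^2 + l*(6*w + 48)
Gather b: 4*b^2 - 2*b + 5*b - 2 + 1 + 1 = 4*b^2 + 3*b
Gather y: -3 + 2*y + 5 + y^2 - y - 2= y^2 + y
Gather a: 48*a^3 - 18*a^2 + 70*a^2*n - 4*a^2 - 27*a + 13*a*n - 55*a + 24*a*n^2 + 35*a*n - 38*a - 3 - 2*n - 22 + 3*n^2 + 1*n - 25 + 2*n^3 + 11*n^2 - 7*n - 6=48*a^3 + a^2*(70*n - 22) + a*(24*n^2 + 48*n - 120) + 2*n^3 + 14*n^2 - 8*n - 56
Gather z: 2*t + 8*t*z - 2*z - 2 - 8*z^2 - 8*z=2*t - 8*z^2 + z*(8*t - 10) - 2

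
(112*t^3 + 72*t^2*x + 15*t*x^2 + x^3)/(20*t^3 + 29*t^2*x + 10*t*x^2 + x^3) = (28*t^2 + 11*t*x + x^2)/(5*t^2 + 6*t*x + x^2)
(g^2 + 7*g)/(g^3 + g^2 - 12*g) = (g + 7)/(g^2 + g - 12)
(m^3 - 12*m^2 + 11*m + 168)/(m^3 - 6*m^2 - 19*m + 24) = (m - 7)/(m - 1)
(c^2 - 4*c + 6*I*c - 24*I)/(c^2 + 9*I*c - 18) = (c - 4)/(c + 3*I)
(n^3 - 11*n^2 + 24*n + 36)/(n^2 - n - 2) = (n^2 - 12*n + 36)/(n - 2)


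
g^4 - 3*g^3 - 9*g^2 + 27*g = g*(g - 3)^2*(g + 3)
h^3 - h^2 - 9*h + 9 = (h - 3)*(h - 1)*(h + 3)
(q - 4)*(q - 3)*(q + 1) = q^3 - 6*q^2 + 5*q + 12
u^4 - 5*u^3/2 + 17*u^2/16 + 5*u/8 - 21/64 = (u - 7/4)*(u - 3/4)*(u - 1/2)*(u + 1/2)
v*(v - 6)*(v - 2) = v^3 - 8*v^2 + 12*v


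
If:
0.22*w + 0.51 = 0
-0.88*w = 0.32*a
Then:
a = 6.38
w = -2.32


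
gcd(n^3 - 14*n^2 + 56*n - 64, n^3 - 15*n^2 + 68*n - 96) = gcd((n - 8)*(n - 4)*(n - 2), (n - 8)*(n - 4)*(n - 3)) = n^2 - 12*n + 32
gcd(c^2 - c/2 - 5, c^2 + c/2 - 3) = c + 2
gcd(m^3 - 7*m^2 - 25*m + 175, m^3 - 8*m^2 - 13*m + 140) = m^2 - 12*m + 35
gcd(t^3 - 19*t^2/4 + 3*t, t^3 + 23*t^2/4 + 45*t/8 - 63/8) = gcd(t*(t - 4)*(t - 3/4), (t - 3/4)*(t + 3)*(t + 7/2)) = t - 3/4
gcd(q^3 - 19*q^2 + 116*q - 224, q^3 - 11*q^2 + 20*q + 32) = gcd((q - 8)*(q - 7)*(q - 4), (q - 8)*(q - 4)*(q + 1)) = q^2 - 12*q + 32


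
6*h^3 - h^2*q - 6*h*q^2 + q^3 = (-6*h + q)*(-h + q)*(h + q)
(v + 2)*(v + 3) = v^2 + 5*v + 6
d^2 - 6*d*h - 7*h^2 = (d - 7*h)*(d + h)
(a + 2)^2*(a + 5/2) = a^3 + 13*a^2/2 + 14*a + 10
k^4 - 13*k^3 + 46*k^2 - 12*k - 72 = (k - 6)^2*(k - 2)*(k + 1)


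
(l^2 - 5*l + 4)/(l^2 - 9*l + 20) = (l - 1)/(l - 5)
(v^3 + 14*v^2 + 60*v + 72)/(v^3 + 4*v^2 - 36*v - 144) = (v^2 + 8*v + 12)/(v^2 - 2*v - 24)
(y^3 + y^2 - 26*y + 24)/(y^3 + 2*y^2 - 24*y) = (y - 1)/y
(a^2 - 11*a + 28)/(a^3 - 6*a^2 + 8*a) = (a - 7)/(a*(a - 2))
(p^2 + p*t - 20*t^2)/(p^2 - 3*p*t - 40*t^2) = (p - 4*t)/(p - 8*t)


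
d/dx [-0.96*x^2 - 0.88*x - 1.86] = -1.92*x - 0.88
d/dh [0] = 0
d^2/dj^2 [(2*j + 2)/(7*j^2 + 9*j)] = 4*(49*j^3 + 147*j^2 + 189*j + 81)/(j^3*(343*j^3 + 1323*j^2 + 1701*j + 729))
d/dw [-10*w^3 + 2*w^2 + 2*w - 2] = -30*w^2 + 4*w + 2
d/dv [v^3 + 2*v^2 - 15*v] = 3*v^2 + 4*v - 15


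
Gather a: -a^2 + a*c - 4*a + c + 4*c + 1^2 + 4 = -a^2 + a*(c - 4) + 5*c + 5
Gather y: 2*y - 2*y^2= -2*y^2 + 2*y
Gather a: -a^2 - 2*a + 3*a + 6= -a^2 + a + 6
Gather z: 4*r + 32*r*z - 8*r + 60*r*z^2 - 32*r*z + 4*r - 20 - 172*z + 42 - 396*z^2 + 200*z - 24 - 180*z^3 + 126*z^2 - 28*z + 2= -180*z^3 + z^2*(60*r - 270)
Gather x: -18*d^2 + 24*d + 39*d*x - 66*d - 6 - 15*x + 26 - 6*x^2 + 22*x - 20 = -18*d^2 - 42*d - 6*x^2 + x*(39*d + 7)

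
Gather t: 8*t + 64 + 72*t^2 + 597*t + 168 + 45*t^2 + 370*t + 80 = 117*t^2 + 975*t + 312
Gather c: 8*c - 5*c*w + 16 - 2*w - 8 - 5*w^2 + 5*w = c*(8 - 5*w) - 5*w^2 + 3*w + 8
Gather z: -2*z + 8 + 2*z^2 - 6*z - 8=2*z^2 - 8*z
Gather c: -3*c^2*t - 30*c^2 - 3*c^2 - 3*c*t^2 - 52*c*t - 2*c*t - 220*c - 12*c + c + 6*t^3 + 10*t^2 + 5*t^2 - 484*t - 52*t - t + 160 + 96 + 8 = c^2*(-3*t - 33) + c*(-3*t^2 - 54*t - 231) + 6*t^3 + 15*t^2 - 537*t + 264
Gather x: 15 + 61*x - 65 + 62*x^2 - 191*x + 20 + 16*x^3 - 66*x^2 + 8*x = 16*x^3 - 4*x^2 - 122*x - 30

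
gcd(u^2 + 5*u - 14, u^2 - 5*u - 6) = 1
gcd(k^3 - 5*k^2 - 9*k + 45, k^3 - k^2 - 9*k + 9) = k^2 - 9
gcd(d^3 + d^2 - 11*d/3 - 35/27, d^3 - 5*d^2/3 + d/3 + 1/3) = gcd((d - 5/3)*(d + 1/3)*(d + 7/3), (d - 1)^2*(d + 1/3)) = d + 1/3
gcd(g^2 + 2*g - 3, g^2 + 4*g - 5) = g - 1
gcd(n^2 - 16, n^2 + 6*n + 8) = n + 4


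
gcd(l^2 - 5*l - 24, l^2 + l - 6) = l + 3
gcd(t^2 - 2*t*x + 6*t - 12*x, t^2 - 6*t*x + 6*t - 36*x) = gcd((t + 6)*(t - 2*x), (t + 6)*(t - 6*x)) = t + 6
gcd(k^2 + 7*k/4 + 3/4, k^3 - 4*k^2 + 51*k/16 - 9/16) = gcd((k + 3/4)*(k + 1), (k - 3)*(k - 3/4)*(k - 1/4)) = 1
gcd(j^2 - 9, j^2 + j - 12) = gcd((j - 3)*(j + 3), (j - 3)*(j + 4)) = j - 3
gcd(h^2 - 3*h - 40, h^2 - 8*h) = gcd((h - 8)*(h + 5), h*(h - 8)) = h - 8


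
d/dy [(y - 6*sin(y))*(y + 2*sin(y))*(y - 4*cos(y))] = -4*sqrt(2)*y^2*cos(y + pi/4) + 3*y^2 - 12*y*sin(2*y) - 8*sqrt(2)*y*sin(y + pi/4) + 16*y*cos(2*y) - 12*sin(y) + 8*sin(2*y) + 36*sin(3*y) + 6*cos(2*y) - 6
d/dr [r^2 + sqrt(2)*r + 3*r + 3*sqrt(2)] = 2*r + sqrt(2) + 3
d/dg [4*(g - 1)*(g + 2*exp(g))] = 8*g*exp(g) + 8*g - 4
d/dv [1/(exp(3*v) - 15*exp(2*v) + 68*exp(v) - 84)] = (-3*exp(2*v) + 30*exp(v) - 68)*exp(v)/(exp(3*v) - 15*exp(2*v) + 68*exp(v) - 84)^2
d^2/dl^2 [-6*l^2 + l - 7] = -12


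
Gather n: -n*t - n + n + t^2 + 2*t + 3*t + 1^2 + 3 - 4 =-n*t + t^2 + 5*t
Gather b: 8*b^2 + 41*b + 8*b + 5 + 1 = 8*b^2 + 49*b + 6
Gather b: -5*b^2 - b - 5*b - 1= -5*b^2 - 6*b - 1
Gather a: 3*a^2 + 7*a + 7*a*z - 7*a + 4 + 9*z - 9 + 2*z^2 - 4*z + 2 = 3*a^2 + 7*a*z + 2*z^2 + 5*z - 3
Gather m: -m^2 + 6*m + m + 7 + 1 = -m^2 + 7*m + 8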